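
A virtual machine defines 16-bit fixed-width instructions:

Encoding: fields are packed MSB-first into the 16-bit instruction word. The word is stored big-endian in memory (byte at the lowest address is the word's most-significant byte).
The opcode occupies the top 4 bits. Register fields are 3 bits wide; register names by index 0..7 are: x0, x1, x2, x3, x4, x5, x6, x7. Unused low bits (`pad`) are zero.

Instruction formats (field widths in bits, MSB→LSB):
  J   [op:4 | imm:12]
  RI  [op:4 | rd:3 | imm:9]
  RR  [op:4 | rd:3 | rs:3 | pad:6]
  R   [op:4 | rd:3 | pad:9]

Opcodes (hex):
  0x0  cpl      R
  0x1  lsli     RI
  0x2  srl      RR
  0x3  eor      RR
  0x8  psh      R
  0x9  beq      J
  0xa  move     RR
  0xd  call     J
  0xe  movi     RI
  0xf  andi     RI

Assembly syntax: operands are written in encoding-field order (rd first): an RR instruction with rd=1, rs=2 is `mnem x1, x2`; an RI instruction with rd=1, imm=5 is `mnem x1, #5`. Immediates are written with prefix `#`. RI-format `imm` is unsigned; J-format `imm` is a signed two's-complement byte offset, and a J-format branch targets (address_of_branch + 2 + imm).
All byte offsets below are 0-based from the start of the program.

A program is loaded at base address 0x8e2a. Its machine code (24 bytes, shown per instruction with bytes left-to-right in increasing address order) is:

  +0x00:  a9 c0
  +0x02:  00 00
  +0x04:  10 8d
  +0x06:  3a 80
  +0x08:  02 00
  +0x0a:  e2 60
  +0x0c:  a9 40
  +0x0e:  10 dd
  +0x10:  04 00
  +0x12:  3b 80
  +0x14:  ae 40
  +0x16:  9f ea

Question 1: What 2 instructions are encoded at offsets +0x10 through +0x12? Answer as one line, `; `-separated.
cpl x2; eor x5, x6

@+10  big-endian(04 00) = 0x0400
  top 4b → 0x0 → cpl [R]
  rd: (w>>9)&0x7=0x2 → x2
@+12  big-endian(3b 80) = 0x3b80
  top 4b → 0x3 → eor [RR]
  rd: (w>>9)&0x7=0x5 → x5
  rs: (w>>6)&0x7=0x6 → x6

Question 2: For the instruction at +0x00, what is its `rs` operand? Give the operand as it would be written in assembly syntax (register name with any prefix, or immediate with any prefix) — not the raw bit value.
@+00  big-endian(a9 c0) = 0xa9c0
  opcode bits[15:12]=0xa: move/RR
  [11:9] rd=4 = x4
  [8:6] rs=7 = x7

x7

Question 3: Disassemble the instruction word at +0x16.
+0x16: 9f ea ⇒ word 0x9fea (big)
  op=0x9fea>>12=0x9 ⇒ beq (J)
  [11:0] imm=4074 (s12→-22) = #-22

beq #-22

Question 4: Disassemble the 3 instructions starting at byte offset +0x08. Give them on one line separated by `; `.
off 0x08: read 02 00 as big → 0x0200
  top 4b → 0x0 → cpl [R]
  [11:9] rd=1 = x1
off 0x0a: read e2 60 as big → 0xe260
  top 4b → 0xe → movi [RI]
  [11:9] rd=1 = x1
  [8:0] imm=96 = #96
off 0x0c: read a9 40 as big → 0xa940
  top 4b → 0xa → move [RR]
  [11:9] rd=4 = x4
  [8:6] rs=5 = x5

cpl x1; movi x1, #96; move x4, x5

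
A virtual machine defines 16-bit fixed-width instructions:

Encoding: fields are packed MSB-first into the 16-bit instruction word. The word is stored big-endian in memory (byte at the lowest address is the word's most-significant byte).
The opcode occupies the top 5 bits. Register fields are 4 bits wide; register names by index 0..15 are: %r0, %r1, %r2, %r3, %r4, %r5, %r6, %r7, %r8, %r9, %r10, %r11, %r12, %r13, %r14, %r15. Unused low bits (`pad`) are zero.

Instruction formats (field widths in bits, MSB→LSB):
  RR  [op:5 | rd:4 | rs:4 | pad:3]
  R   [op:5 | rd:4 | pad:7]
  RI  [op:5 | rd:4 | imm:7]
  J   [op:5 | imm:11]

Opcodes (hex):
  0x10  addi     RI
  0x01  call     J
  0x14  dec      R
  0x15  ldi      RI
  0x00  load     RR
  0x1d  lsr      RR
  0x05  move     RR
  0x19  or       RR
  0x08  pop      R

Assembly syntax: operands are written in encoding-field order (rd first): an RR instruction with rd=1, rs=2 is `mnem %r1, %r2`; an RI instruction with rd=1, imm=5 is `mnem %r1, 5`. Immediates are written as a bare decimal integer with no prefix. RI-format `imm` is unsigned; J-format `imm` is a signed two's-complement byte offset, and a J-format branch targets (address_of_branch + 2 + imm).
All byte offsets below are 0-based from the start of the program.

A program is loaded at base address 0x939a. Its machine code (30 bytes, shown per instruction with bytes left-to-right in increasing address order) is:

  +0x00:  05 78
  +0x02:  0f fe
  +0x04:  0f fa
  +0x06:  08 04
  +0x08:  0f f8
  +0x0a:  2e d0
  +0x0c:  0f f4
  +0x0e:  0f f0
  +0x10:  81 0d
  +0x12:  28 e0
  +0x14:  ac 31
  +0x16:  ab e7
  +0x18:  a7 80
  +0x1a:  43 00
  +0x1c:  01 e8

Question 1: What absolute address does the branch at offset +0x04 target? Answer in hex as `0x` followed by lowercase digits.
0x939a

[04] 0f fa → 0x0ffa
  opcode bits[15:11]=0x1: call/J
  [10:0] imm=2042 (s11→-6) = -6
  target = base 0x939a + off 0x04 + 2 + imm -6 = 0x939a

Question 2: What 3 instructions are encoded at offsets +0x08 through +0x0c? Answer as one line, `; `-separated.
@+08  big-endian(0f f8) = 0x0ff8
  top 5b → 0x1 → call [J]
  [10:0] imm=2040 (s11→-8) = -8
@+0a  big-endian(2e d0) = 0x2ed0
  top 5b → 0x5 → move [RR]
  [10:7] rd=13 = %r13
  [6:3] rs=10 = %r10
@+0c  big-endian(0f f4) = 0x0ff4
  top 5b → 0x1 → call [J]
  [10:0] imm=2036 (s11→-12) = -12

call -8; move %r13, %r10; call -12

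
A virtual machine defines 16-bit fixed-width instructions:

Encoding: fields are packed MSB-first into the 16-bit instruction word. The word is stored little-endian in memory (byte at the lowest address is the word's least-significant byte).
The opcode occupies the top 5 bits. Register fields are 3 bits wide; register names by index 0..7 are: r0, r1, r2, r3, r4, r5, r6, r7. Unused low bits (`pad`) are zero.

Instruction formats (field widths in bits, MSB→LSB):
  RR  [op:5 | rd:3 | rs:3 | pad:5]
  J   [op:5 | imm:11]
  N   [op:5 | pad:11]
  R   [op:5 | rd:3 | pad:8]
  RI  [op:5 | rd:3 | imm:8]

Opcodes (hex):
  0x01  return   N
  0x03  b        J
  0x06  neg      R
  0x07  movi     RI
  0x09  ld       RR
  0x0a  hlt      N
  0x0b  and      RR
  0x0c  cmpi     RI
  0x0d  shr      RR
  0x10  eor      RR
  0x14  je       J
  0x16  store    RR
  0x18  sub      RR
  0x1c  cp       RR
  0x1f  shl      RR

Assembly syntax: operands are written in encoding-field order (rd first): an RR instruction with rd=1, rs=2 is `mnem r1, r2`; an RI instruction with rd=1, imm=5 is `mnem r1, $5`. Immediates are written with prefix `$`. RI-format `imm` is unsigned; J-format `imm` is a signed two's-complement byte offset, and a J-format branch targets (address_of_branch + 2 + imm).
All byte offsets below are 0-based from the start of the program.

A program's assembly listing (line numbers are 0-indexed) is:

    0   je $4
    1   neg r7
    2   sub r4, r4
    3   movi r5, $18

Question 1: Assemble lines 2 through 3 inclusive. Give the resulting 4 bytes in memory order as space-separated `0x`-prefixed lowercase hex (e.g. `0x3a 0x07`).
2. sub fields op=0x18:5|rd=4:3|rs=4:3|pad=0:5 → word c480h → 80 c4
3. movi fields op=0x7:5|rd=5:3|imm=18:8 → word 3d12h → 12 3d

0x80 0xc4 0x12 0x3d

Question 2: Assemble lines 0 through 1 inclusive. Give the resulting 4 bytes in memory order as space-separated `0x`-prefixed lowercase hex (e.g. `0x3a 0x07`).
0x04 0xa0 0x00 0x37

line 0 (je): pack op=0x14:5|imm=4:11 = 0xa004; little→ 04 a0
line 1 (neg): pack op=0x6:5|rd=7:3|pad=0:8 = 0x3700; little→ 00 37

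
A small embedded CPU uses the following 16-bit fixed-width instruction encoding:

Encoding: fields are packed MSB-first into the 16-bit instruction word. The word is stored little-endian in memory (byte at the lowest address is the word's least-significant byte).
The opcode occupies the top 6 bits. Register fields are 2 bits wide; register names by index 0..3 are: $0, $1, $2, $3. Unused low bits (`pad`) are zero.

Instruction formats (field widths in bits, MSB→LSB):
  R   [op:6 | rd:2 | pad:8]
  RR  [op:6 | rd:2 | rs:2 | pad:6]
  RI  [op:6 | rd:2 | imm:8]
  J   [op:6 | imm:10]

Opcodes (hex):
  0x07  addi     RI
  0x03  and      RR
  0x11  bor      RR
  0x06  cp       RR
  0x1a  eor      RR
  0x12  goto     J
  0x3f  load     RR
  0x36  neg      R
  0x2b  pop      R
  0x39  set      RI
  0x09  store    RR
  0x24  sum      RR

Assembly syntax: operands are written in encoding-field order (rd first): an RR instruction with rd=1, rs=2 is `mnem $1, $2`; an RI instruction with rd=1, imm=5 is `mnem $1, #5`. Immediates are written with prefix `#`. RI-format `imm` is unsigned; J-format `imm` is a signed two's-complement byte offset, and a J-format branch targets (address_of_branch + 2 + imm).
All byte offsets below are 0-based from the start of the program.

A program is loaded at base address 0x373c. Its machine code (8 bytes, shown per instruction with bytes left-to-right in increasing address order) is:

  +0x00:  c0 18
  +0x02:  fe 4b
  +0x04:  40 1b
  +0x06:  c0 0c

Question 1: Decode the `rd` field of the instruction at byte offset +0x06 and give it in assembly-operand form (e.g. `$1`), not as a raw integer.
$0

+0x06: c0 0c ⇒ word 0x0cc0 (little)
  top 6b → 0x3 → and [RR]
  rd@[9:8]=0x0 ⇒ $0
  rs@[7:6]=0x3 ⇒ $3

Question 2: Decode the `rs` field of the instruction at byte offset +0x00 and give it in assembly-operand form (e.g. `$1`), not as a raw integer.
+0x00: c0 18 ⇒ word 0x18c0 (little)
  top 6b → 0x6 → cp [RR]
  rd@[9:8]=0x0 ⇒ $0
  rs@[7:6]=0x3 ⇒ $3

$3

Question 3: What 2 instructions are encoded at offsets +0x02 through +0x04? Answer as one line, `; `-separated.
@+02  little-endian(fe 4b) = 0x4bfe
  opcode bits[15:10]=0x12: goto/J
  imm@[9:0]=0x3fe (s10→-2) ⇒ #-2
@+04  little-endian(40 1b) = 0x1b40
  opcode bits[15:10]=0x6: cp/RR
  rd@[9:8]=0x3 ⇒ $3
  rs@[7:6]=0x1 ⇒ $1

goto #-2; cp $3, $1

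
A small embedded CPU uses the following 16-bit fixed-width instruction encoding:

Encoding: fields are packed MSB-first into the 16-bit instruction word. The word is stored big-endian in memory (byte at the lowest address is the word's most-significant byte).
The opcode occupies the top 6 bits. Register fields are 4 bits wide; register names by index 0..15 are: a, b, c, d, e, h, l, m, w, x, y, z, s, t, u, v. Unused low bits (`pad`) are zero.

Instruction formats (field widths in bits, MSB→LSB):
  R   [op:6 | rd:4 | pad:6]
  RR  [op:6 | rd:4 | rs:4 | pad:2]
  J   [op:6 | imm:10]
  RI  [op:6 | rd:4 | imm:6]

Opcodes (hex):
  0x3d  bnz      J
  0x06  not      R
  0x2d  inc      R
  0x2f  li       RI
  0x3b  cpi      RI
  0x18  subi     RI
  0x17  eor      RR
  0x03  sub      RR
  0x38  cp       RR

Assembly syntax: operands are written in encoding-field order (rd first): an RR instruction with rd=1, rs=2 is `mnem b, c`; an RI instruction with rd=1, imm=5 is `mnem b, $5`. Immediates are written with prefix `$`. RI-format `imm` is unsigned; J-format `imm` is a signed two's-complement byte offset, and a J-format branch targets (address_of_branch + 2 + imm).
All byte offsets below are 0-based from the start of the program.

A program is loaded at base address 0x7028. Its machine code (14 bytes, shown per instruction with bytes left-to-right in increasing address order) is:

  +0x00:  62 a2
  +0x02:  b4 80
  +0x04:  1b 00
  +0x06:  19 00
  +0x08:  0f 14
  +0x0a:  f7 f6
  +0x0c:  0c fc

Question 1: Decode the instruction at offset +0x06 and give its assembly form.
not e

+0x06: 19 00 ⇒ word 0x1900 (big)
  top 6b → 0x6 → not [R]
  rd@[9:6]=0x4 ⇒ e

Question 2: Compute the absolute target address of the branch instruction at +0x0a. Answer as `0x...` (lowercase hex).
0x702a

off 0x0a: read f7 f6 as big → 0xf7f6
  top 6b → 0x3d → bnz [J]
  imm: (w>>0)&0x3ff=0x3f6 (s10→-10) → $-10
  target = base 0x7028 + off 0x0a + 2 + imm -10 = 0x702a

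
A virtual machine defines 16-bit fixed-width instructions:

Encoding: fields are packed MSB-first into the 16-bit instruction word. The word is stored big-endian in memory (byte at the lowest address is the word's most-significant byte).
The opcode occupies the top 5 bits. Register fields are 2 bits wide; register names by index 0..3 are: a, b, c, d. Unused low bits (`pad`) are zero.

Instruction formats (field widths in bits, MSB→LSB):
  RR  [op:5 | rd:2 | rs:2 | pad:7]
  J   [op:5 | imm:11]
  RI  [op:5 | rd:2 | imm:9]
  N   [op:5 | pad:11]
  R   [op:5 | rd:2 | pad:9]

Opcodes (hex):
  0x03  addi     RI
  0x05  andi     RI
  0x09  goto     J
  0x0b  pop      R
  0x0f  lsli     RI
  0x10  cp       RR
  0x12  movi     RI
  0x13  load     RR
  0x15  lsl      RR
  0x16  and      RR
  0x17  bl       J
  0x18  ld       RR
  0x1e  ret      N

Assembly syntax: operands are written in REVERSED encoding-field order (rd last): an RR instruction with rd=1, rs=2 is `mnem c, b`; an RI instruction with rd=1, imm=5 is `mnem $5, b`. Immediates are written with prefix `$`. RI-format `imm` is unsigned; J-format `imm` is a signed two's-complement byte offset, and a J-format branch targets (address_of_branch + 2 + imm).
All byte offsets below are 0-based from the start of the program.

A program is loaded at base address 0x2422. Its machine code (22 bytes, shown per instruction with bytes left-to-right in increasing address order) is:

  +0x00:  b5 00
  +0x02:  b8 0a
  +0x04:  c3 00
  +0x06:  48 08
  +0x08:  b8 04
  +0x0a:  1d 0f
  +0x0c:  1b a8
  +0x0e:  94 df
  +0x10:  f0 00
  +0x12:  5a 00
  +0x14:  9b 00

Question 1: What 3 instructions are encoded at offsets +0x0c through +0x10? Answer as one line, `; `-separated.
addi $424, b; movi $223, c; ret

[0c] 1b a8 → 0x1ba8
  op=0x1ba8>>11=0x3 ⇒ addi (RI)
  rd@[10:9]=0x1 ⇒ b
  imm@[8:0]=0x1a8 ⇒ $424
[0e] 94 df → 0x94df
  op=0x94df>>11=0x12 ⇒ movi (RI)
  rd@[10:9]=0x2 ⇒ c
  imm@[8:0]=0xdf ⇒ $223
[10] f0 00 → 0xf000
  op=0xf000>>11=0x1e ⇒ ret (N)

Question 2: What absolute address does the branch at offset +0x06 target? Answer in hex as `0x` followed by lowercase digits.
0x2432

+0x06: 48 08 ⇒ word 0x4808 (big)
  op=0x4808>>11=0x9 ⇒ goto (J)
  [10:0] imm=8 = $8
  target = base 0x2422 + off 0x06 + 2 + imm 8 = 0x2432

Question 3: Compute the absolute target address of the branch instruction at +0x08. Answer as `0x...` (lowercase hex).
0x2430

[08] b8 04 → 0xb804
  top 5b → 0x17 → bl [J]
  [10:0] imm=4 = $4
  target = base 0x2422 + off 0x08 + 2 + imm 4 = 0x2430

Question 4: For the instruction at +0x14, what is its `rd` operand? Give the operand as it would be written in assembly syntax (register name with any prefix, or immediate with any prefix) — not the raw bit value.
@+14  big-endian(9b 00) = 0x9b00
  op=0x9b00>>11=0x13 ⇒ load (RR)
  rd: (w>>9)&0x3=0x1 → b
  rs: (w>>7)&0x3=0x2 → c

b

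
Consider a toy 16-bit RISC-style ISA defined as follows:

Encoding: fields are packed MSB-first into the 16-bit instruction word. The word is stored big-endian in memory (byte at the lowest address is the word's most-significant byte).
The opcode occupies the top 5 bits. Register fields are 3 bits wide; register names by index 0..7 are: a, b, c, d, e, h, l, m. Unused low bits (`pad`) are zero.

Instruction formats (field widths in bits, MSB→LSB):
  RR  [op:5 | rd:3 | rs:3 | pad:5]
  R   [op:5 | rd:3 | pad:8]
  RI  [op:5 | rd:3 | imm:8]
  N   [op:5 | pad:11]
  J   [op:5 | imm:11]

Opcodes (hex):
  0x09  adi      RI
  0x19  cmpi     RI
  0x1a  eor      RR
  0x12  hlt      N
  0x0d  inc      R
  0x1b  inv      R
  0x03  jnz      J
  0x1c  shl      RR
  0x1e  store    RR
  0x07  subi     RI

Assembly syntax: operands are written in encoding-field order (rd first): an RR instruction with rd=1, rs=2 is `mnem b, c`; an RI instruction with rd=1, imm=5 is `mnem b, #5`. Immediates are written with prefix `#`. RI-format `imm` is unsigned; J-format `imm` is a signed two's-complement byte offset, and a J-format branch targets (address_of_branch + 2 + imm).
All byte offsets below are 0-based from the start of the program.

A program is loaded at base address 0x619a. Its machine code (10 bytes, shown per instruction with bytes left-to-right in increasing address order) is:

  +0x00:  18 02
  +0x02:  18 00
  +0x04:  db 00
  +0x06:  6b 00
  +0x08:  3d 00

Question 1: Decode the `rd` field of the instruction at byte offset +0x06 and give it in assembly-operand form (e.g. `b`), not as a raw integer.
[06] 6b 00 → 0x6b00
  top 5b → 0xd → inc [R]
  rd: (w>>8)&0x7=0x3 → d

d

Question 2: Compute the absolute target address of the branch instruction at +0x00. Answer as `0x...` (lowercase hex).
0x619e

[00] 18 02 → 0x1802
  opcode bits[15:11]=0x3: jnz/J
  [10:0] imm=2 = #2
  target = base 0x619a + off 0x00 + 2 + imm 2 = 0x619e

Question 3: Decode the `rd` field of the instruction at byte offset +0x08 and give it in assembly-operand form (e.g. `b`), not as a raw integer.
h

+0x08: 3d 00 ⇒ word 0x3d00 (big)
  op=0x3d00>>11=0x7 ⇒ subi (RI)
  rd: (w>>8)&0x7=0x5 → h
  imm: (w>>0)&0xff=0x0 → #0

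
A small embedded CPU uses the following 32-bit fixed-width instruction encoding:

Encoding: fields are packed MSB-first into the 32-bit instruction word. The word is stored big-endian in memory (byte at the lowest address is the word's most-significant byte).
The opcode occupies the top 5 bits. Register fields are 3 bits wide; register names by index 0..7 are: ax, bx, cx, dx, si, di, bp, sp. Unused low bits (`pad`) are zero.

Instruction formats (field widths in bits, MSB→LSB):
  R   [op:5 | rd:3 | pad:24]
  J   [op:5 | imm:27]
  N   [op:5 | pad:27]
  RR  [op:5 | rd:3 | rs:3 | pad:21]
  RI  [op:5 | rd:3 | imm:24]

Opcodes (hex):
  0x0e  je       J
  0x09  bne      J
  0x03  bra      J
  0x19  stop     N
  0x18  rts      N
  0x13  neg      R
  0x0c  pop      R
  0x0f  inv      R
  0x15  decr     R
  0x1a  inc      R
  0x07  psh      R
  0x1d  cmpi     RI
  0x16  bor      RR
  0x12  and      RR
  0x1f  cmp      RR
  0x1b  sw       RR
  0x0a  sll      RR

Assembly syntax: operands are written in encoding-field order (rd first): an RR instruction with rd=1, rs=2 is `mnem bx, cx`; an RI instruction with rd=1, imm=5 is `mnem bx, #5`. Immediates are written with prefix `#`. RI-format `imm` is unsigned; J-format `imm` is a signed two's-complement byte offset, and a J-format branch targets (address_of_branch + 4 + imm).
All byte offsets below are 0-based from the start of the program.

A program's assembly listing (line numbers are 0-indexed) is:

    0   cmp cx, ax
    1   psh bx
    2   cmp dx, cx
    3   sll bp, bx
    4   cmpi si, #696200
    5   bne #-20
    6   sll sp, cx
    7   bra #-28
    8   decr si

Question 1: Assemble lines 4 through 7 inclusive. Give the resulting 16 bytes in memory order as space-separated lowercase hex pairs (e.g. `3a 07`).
ec 0a 9f 88 4f ff ff ec 57 40 00 00 1f ff ff e4

L4: cmpi op=0x1d:5|rd=4:3|imm=696200:24 ⇒ 0xec0a9f88 ⇒ big ec 0a 9f 88
L5: bne op=0x9:5|imm=-20:27 ⇒ 0x4fffffec ⇒ big 4f ff ff ec
L6: sll op=0xa:5|rd=7:3|rs=2:3|pad=0:21 ⇒ 0x57400000 ⇒ big 57 40 00 00
L7: bra op=0x3:5|imm=-28:27 ⇒ 0x1fffffe4 ⇒ big 1f ff ff e4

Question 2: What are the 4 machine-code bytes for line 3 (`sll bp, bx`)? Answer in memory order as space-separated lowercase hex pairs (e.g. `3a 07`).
L3: sll op=0xa:5|rd=6:3|rs=1:3|pad=0:21 ⇒ 0x56200000 ⇒ big 56 20 00 00

56 20 00 00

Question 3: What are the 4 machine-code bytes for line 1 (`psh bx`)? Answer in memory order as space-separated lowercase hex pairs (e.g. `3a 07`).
39 00 00 00

1. psh fields op=0x7:5|rd=1:3|pad=0:24 → word 39000000h → 39 00 00 00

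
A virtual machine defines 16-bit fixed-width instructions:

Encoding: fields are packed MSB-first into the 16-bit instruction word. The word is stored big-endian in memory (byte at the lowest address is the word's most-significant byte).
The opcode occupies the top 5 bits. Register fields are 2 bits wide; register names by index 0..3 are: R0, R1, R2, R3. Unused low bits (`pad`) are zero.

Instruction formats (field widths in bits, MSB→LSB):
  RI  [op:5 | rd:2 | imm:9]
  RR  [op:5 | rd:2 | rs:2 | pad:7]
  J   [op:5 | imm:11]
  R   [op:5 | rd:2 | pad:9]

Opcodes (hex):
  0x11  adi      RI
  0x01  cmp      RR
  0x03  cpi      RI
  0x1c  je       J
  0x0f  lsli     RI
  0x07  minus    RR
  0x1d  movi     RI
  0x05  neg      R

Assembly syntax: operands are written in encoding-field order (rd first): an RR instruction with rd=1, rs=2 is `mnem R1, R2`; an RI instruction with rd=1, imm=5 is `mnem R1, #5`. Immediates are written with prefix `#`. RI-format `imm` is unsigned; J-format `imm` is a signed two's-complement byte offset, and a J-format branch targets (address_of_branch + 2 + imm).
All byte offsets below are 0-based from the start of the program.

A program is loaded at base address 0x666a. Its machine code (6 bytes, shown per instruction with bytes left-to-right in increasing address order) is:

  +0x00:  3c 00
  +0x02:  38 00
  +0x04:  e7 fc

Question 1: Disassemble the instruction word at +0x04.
[04] e7 fc → 0xe7fc
  opcode bits[15:11]=0x1c: je/J
  imm: (w>>0)&0x7ff=0x7fc (s11→-4) → #-4

je #-4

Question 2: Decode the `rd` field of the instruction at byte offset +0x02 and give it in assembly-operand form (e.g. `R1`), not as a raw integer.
+0x02: 38 00 ⇒ word 0x3800 (big)
  opcode bits[15:11]=0x7: minus/RR
  [10:9] rd=0 = R0
  [8:7] rs=0 = R0

R0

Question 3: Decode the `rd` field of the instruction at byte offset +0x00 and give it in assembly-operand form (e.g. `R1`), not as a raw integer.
@+00  big-endian(3c 00) = 0x3c00
  top 5b → 0x7 → minus [RR]
  rd@[10:9]=0x2 ⇒ R2
  rs@[8:7]=0x0 ⇒ R0

R2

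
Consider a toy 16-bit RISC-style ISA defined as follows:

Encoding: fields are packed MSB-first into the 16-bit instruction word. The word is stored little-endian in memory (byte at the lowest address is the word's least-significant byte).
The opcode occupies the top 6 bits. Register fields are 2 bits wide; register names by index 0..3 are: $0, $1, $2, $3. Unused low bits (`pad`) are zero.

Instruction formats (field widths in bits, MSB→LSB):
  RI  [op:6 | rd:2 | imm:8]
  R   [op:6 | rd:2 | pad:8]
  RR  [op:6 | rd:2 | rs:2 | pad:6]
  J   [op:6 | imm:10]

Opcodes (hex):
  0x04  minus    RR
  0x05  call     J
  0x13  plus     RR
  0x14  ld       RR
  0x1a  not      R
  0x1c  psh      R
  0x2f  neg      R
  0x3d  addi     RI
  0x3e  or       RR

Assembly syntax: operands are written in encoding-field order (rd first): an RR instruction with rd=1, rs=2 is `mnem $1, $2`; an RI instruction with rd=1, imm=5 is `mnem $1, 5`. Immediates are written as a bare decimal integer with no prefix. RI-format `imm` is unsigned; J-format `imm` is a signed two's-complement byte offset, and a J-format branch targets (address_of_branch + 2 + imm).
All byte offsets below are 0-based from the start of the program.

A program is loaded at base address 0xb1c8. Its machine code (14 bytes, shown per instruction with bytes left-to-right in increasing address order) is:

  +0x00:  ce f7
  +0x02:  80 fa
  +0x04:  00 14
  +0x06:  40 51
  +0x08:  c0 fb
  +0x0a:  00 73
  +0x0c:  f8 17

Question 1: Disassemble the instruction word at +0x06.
ld $1, $1

+0x06: 40 51 ⇒ word 0x5140 (little)
  top 6b → 0x14 → ld [RR]
  rd: (w>>8)&0x3=0x1 → $1
  rs: (w>>6)&0x3=0x1 → $1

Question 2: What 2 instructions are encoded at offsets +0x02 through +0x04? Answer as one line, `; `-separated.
+0x02: 80 fa ⇒ word 0xfa80 (little)
  opcode bits[15:10]=0x3e: or/RR
  [9:8] rd=2 = $2
  [7:6] rs=2 = $2
+0x04: 00 14 ⇒ word 0x1400 (little)
  opcode bits[15:10]=0x5: call/J
  [9:0] imm=0 = 0

or $2, $2; call 0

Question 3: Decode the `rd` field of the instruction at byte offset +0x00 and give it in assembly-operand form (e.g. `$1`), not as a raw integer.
$3

[00] ce f7 → 0xf7ce
  opcode bits[15:10]=0x3d: addi/RI
  rd: (w>>8)&0x3=0x3 → $3
  imm: (w>>0)&0xff=0xce → 206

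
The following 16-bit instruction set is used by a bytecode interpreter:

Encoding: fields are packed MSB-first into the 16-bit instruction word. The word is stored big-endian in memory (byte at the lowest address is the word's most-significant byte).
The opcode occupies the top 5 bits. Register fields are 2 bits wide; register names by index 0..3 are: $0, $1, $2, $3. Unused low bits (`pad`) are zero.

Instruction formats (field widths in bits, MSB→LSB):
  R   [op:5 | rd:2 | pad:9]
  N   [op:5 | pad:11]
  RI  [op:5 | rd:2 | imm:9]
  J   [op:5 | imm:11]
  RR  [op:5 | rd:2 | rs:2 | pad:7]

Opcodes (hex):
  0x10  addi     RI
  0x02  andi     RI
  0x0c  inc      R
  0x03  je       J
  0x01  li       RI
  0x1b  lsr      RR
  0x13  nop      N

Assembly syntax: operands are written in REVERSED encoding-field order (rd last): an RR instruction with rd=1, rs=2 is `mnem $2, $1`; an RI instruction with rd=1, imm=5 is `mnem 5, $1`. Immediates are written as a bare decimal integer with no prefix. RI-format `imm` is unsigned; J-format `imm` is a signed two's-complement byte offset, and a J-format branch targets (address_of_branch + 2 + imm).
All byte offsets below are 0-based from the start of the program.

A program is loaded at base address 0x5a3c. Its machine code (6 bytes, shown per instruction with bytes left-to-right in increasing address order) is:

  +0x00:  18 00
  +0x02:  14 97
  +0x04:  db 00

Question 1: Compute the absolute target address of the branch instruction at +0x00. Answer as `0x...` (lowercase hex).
+0x00: 18 00 ⇒ word 0x1800 (big)
  top 5b → 0x3 → je [J]
  [10:0] imm=0 = 0
  target = base 0x5a3c + off 0x00 + 2 + imm 0 = 0x5a3e

0x5a3e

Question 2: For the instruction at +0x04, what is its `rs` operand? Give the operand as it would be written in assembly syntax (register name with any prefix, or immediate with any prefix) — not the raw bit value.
$2

[04] db 00 → 0xdb00
  op=0xdb00>>11=0x1b ⇒ lsr (RR)
  rd: (w>>9)&0x3=0x1 → $1
  rs: (w>>7)&0x3=0x2 → $2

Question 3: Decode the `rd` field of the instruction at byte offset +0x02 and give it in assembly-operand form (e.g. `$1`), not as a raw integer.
$2

@+02  big-endian(14 97) = 0x1497
  opcode bits[15:11]=0x2: andi/RI
  rd@[10:9]=0x2 ⇒ $2
  imm@[8:0]=0x97 ⇒ 151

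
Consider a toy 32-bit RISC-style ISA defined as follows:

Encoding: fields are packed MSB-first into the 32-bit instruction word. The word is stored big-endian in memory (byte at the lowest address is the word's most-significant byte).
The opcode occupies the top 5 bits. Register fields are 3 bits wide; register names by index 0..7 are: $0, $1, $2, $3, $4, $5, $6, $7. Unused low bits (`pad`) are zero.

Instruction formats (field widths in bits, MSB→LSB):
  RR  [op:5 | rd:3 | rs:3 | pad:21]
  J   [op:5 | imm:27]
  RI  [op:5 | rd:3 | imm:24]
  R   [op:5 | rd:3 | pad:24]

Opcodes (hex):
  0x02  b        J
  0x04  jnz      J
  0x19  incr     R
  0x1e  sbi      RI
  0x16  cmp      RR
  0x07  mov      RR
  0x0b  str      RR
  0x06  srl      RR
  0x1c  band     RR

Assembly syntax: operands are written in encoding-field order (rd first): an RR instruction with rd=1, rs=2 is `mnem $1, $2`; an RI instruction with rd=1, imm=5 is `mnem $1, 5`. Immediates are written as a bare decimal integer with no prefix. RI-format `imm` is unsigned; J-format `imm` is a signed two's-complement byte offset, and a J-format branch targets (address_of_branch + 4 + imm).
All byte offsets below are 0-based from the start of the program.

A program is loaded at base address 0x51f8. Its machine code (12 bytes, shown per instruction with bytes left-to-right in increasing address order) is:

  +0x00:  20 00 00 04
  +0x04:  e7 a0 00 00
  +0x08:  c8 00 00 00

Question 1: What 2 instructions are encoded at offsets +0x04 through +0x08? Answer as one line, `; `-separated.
band $7, $5; incr $0

off 0x04: read e7 a0 00 00 as big → 0xe7a00000
  opcode bits[31:27]=0x1c: band/RR
  rd@[26:24]=0x7 ⇒ $7
  rs@[23:21]=0x5 ⇒ $5
off 0x08: read c8 00 00 00 as big → 0xc8000000
  opcode bits[31:27]=0x19: incr/R
  rd@[26:24]=0x0 ⇒ $0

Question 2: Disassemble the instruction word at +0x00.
+0x00: 20 00 00 04 ⇒ word 0x20000004 (big)
  top 5b → 0x4 → jnz [J]
  imm: (w>>0)&0x7ffffff=0x4 → 4

jnz 4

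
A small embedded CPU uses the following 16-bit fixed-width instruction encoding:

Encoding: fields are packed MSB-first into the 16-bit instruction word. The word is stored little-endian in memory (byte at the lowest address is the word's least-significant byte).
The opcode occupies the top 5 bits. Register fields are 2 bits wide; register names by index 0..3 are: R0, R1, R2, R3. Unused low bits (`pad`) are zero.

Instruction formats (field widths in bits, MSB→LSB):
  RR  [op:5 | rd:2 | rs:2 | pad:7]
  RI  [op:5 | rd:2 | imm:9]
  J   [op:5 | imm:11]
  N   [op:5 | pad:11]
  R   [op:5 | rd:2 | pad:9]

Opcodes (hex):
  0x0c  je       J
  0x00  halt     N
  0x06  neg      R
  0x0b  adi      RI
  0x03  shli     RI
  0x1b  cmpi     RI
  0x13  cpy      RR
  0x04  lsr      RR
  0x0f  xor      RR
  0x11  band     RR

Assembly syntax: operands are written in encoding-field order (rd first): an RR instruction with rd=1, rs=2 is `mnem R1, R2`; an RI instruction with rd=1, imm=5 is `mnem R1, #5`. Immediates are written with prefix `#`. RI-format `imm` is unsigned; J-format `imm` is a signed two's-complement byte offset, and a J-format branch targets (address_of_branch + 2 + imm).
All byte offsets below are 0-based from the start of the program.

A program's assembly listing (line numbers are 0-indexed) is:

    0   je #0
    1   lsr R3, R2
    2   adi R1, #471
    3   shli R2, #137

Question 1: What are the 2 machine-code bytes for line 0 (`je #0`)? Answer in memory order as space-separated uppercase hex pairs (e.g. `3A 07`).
00 60

line 0 (je): pack op=0xc:5|imm=0:11 = 0x6000; little→ 00 60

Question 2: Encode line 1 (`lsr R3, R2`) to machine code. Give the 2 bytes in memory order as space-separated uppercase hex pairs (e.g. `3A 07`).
00 27

line 1 (lsr): pack op=0x4:5|rd=3:2|rs=2:2|pad=0:7 = 0x2700; little→ 00 27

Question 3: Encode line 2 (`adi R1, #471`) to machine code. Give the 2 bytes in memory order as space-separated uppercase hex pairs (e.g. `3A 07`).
D7 5B

L2: adi op=0xb:5|rd=1:2|imm=471:9 ⇒ 0x5bd7 ⇒ little d7 5b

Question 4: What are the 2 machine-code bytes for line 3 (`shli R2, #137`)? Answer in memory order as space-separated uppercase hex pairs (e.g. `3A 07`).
line 3 (shli): pack op=0x3:5|rd=2:2|imm=137:9 = 0x1c89; little→ 89 1c

89 1C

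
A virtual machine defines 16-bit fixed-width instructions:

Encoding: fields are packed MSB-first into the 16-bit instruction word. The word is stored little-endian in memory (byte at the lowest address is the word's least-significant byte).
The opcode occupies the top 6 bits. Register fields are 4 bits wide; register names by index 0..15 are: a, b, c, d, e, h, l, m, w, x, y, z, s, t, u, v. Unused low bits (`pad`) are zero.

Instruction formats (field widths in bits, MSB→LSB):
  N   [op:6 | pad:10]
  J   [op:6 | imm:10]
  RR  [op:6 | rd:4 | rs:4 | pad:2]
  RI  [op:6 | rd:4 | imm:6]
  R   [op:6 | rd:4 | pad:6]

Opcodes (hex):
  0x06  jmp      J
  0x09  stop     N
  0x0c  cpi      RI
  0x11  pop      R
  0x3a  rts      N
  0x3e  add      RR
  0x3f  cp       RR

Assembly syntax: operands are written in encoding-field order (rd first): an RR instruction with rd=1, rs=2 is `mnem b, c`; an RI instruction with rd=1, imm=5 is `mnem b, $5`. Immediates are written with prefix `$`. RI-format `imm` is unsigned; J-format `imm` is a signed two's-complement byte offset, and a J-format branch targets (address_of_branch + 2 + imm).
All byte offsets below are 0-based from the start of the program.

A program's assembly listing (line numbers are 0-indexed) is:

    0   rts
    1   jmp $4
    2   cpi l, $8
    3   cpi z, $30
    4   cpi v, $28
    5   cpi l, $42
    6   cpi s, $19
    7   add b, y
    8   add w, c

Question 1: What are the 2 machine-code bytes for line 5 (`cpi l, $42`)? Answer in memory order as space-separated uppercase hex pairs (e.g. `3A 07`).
5. cpi fields op=0xc:6|rd=6:4|imm=42:6 → word 31aah → aa 31

AA 31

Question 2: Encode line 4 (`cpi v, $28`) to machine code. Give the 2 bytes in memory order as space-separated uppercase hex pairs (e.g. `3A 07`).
DC 33

4. cpi fields op=0xc:6|rd=15:4|imm=28:6 → word 33dch → dc 33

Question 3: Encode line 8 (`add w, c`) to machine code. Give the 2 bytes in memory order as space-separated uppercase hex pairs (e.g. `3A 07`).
line 8 (add): pack op=0x3e:6|rd=8:4|rs=2:4|pad=0:2 = 0xfa08; little→ 08 fa

08 FA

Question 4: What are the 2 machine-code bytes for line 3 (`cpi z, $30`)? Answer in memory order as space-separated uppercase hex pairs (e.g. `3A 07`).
L3: cpi op=0xc:6|rd=11:4|imm=30:6 ⇒ 0x32de ⇒ little de 32

DE 32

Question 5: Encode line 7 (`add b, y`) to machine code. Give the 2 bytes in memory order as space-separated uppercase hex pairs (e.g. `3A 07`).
7. add fields op=0x3e:6|rd=1:4|rs=10:4|pad=0:2 → word f868h → 68 f8

68 F8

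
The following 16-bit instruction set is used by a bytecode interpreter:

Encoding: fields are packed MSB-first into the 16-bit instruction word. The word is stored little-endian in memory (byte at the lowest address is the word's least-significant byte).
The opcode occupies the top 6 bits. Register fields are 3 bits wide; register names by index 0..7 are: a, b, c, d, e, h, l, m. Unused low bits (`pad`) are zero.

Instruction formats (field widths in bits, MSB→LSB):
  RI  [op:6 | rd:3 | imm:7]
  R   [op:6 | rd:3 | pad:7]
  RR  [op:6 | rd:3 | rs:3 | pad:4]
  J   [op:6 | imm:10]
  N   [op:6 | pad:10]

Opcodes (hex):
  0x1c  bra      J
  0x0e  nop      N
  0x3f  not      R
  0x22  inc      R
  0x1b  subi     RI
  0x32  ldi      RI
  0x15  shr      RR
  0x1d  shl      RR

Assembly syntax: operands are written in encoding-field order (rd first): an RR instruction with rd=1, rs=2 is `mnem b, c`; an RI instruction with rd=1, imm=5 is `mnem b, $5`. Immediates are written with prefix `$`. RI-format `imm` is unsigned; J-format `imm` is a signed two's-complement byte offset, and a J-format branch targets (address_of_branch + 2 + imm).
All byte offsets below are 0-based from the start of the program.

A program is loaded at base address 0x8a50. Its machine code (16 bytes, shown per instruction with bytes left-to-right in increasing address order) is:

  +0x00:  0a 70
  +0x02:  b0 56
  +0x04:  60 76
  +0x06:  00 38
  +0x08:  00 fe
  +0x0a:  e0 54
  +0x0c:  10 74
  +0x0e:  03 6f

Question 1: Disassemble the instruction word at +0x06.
nop

[06] 00 38 → 0x3800
  op=0x3800>>10=0xe ⇒ nop (N)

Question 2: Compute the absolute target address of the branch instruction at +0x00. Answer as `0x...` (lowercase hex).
0x8a5c

@+00  little-endian(0a 70) = 0x700a
  top 6b → 0x1c → bra [J]
  imm: (w>>0)&0x3ff=0xa → $10
  target = base 0x8a50 + off 0x00 + 2 + imm 10 = 0x8a5c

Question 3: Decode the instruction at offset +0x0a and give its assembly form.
[0a] e0 54 → 0x54e0
  op=0x54e0>>10=0x15 ⇒ shr (RR)
  rd@[9:7]=0x1 ⇒ b
  rs@[6:4]=0x6 ⇒ l

shr b, l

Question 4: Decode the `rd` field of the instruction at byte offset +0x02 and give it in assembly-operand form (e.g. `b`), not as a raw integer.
h

@+02  little-endian(b0 56) = 0x56b0
  opcode bits[15:10]=0x15: shr/RR
  [9:7] rd=5 = h
  [6:4] rs=3 = d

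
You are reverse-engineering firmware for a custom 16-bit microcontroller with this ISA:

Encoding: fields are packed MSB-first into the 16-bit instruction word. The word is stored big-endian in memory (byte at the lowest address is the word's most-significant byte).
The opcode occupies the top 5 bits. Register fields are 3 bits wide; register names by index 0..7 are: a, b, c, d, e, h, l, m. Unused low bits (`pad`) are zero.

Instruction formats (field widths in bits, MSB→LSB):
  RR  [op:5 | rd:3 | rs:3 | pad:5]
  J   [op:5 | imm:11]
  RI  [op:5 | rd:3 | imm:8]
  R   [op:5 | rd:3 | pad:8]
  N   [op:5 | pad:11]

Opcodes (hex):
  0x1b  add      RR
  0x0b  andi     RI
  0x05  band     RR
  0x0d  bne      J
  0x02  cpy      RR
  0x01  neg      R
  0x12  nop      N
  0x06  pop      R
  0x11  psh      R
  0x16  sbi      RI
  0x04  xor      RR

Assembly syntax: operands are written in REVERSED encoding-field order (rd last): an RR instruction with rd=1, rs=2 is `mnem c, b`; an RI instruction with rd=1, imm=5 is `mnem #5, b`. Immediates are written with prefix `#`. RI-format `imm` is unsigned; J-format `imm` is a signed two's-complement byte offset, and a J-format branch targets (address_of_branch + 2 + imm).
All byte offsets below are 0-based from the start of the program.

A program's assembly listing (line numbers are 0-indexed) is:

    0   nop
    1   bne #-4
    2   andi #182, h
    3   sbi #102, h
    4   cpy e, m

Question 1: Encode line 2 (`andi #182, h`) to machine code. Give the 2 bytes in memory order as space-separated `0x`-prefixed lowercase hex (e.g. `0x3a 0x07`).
0x5d 0xb6

L2: andi op=0xb:5|rd=5:3|imm=182:8 ⇒ 0x5db6 ⇒ big 5d b6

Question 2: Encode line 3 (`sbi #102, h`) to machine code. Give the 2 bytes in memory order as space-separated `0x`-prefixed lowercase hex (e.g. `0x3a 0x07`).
3. sbi fields op=0x16:5|rd=5:3|imm=102:8 → word b566h → b5 66

0xb5 0x66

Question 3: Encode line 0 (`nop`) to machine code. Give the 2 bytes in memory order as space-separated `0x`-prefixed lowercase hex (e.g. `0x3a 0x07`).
L0: nop op=0x12:5|pad=0:11 ⇒ 0x9000 ⇒ big 90 00

0x90 0x00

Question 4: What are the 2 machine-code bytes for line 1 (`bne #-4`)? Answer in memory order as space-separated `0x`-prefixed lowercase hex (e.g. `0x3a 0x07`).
L1: bne op=0xd:5|imm=-4:11 ⇒ 0x6ffc ⇒ big 6f fc

0x6f 0xfc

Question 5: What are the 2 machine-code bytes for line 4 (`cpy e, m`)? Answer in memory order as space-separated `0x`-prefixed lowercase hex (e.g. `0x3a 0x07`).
0x17 0x80

L4: cpy op=0x2:5|rd=7:3|rs=4:3|pad=0:5 ⇒ 0x1780 ⇒ big 17 80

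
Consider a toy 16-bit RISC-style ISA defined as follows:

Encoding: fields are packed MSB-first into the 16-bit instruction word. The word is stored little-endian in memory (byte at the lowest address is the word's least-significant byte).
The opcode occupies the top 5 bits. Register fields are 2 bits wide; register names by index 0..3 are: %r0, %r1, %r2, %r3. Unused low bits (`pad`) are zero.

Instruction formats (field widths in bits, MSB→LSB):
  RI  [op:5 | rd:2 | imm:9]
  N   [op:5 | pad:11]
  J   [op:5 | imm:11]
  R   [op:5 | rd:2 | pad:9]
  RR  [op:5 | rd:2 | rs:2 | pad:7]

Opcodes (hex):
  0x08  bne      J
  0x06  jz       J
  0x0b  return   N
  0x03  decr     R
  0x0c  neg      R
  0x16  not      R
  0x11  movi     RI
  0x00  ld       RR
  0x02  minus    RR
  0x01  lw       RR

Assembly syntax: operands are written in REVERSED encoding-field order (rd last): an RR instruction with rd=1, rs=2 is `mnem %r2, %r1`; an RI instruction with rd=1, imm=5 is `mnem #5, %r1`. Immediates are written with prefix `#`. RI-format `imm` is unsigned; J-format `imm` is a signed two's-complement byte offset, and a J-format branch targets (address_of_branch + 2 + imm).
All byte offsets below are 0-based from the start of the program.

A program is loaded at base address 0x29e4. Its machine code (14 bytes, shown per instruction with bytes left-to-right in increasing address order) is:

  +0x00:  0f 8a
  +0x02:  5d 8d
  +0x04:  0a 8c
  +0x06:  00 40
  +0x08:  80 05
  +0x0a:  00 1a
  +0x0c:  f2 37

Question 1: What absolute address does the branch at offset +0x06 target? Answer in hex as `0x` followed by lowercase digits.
0x29ec

+0x06: 00 40 ⇒ word 0x4000 (little)
  opcode bits[15:11]=0x8: bne/J
  imm: (w>>0)&0x7ff=0x0 → #0
  target = base 0x29e4 + off 0x06 + 2 + imm 0 = 0x29ec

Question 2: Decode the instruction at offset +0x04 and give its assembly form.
movi #10, %r2

@+04  little-endian(0a 8c) = 0x8c0a
  opcode bits[15:11]=0x11: movi/RI
  [10:9] rd=2 = %r2
  [8:0] imm=10 = #10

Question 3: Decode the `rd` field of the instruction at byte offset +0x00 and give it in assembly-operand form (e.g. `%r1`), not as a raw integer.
[00] 0f 8a → 0x8a0f
  op=0x8a0f>>11=0x11 ⇒ movi (RI)
  rd@[10:9]=0x1 ⇒ %r1
  imm@[8:0]=0xf ⇒ #15

%r1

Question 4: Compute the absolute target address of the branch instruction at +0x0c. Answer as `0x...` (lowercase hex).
+0x0c: f2 37 ⇒ word 0x37f2 (little)
  opcode bits[15:11]=0x6: jz/J
  imm: (w>>0)&0x7ff=0x7f2 (s11→-14) → #-14
  target = base 0x29e4 + off 0x0c + 2 + imm -14 = 0x29e4

0x29e4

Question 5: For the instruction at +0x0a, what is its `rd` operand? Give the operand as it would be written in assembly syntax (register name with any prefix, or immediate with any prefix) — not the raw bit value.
[0a] 00 1a → 0x1a00
  op=0x1a00>>11=0x3 ⇒ decr (R)
  [10:9] rd=1 = %r1

%r1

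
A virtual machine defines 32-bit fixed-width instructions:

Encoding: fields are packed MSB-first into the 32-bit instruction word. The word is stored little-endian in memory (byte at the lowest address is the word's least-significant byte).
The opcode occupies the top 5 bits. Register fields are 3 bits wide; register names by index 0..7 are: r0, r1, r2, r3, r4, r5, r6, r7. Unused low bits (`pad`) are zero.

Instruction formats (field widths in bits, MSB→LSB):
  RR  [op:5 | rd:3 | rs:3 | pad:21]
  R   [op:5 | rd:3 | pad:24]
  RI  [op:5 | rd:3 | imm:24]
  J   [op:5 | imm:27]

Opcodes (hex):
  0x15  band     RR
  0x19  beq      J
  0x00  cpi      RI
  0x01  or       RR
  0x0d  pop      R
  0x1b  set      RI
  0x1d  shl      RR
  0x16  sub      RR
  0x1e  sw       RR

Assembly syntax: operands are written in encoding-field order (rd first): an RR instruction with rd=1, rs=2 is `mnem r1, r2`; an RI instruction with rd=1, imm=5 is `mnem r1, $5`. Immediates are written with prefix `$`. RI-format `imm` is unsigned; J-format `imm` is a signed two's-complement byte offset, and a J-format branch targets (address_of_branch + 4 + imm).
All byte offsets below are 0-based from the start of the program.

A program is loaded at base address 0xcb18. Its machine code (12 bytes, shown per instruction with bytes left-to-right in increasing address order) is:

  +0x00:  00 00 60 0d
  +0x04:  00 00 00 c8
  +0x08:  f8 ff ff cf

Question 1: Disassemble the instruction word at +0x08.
+0x08: f8 ff ff cf ⇒ word 0xcffffff8 (little)
  top 5b → 0x19 → beq [J]
  [26:0] imm=134217720 (s27→-8) = $-8

beq $-8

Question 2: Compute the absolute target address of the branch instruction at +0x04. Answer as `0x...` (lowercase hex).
0xcb20

+0x04: 00 00 00 c8 ⇒ word 0xc8000000 (little)
  op=0xc8000000>>27=0x19 ⇒ beq (J)
  [26:0] imm=0 = $0
  target = base 0xcb18 + off 0x04 + 4 + imm 0 = 0xcb20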